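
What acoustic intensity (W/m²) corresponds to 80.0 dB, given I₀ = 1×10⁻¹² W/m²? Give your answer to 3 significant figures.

I/I₀ = 10^(80.0/10) = 1e+08, so I = 1e+08 × 10⁻¹² W/m².

0.000100 W/m²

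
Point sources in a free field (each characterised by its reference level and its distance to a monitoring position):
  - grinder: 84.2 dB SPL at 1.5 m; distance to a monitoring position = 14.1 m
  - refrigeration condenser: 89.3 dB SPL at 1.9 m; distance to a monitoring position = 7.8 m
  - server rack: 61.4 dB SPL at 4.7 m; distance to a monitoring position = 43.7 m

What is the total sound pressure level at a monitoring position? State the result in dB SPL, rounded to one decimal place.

77.3 dB SPL

Propagate each source to the receiver with L = L_ref − 20·log₁₀(r/r_ref), then add intensities.
grinder: 84.2 − 20·log₁₀(14.1/1.5) = 84.2 − 19.46 = 64.74 dB SPL.
refrigeration condenser: 89.3 − 20·log₁₀(7.8/1.9) = 89.3 − 12.27 = 77.03 dB SPL.
server rack: 61.4 − 20·log₁₀(43.7/4.7) = 61.4 − 19.37 = 42.03 dB SPL.
Σ 10^(L/10) = 5.350e+07 → L_total = 10·log₁₀(5.350e+07) = 77.28 dB SPL.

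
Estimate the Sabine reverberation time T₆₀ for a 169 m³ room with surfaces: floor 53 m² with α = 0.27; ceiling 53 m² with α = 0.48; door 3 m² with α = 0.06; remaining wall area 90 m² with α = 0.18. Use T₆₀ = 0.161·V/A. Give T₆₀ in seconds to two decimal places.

0.48 s

A = Σ Sᵢαᵢ = 53·0.27 + 53·0.48 + 3·0.06 + 90·0.18 = 56.13 m².
T₆₀ = 0.161·V/A = 0.161·169/56.13 = 0.485 s.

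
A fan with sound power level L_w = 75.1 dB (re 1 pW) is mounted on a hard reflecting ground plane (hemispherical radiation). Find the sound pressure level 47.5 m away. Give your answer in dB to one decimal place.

33.6 dB

L_p = L_w − 10·log₁₀(2π·r²) with r = 47.5 m.
2π·r² = 1.418e+04 m², 10·log₁₀ of that is 41.516 dB.
L_p = 75.1 − 41.516 = 33.58 dB.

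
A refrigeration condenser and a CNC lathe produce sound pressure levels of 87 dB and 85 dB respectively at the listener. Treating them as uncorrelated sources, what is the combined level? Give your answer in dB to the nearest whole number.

Incoherent sources combine by intensity addition: L_total = 10·log₁₀(Σ 10^(L_i/10)).
Σ 10^(L/10) = 10^(87/10) + 10^(85/10) = 8.174e+08.
L_total = 10·log₁₀(8.174e+08) = 89.12 dB.

89 dB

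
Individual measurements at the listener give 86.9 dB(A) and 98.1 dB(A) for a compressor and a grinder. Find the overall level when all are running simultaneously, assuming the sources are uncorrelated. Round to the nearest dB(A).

Incoherent sources combine by intensity addition: L_total = 10·log₁₀(Σ 10^(L_i/10)).
Σ 10^(L/10) = 10^(86.9/10) + 10^(98.1/10) = 6.946e+09.
L_total = 10·log₁₀(6.946e+09) = 98.42 dB(A).

98 dB(A)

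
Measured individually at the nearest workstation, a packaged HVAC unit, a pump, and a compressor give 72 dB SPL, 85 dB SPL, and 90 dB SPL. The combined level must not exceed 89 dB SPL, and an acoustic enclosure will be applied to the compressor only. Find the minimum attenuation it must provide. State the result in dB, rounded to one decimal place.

3.4 dB

Fixed contribution from the other sources: Σ 10^(L/10) = 10^(72/10) + 10^(85/10) = 3.321e+08 (85.21 dB SPL).
The limit corresponds to 10^(89/10) = 7.943e+08; subtracting the fixed part leaves 4.623e+08 for the compressor, i.e. 86.65 dB SPL.
Required insertion loss = 90 − 86.65 = 3.35 dB.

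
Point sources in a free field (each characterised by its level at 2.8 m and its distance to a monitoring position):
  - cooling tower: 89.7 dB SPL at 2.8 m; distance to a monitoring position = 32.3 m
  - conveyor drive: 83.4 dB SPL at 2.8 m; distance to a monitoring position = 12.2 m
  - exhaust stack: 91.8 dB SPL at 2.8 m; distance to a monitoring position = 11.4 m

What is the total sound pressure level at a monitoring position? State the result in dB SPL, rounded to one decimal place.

80.4 dB SPL

Apply inverse-square spreading to bring every level to the receiver, then sum 10^(L/10).
cooling tower: 89.7 − 20·log₁₀(32.3/2.8) = 89.7 − 21.24 = 68.46 dB SPL.
conveyor drive: 83.4 − 20·log₁₀(12.2/2.8) = 83.4 − 12.78 = 70.62 dB SPL.
exhaust stack: 91.8 − 20·log₁₀(11.4/2.8) = 91.8 − 12.19 = 79.61 dB SPL.
Σ 10^(L/10) = 1.098e+08 → L_total = 10·log₁₀(1.098e+08) = 80.41 dB SPL.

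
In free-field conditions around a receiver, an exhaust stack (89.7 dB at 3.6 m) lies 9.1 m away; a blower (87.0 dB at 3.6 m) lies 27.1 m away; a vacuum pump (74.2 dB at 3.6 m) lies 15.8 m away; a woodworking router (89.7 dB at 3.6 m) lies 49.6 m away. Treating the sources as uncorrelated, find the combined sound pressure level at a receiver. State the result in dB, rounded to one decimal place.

82.1 dB

First find each source's level at the receiver (point-source: −20·log₁₀(r/r_ref)), then combine on an intensity basis.
exhaust stack: 89.7 − 20·log₁₀(9.1/3.6) = 89.7 − 8.05 = 81.65 dB.
blower: 87.0 − 20·log₁₀(27.1/3.6) = 87.0 − 17.53 = 69.47 dB.
vacuum pump: 74.2 − 20·log₁₀(15.8/3.6) = 74.2 − 12.85 = 61.35 dB.
woodworking router: 89.7 − 20·log₁₀(49.6/3.6) = 89.7 − 22.78 = 66.92 dB.
Σ 10^(L/10) = 1.612e+08 → L_total = 10·log₁₀(1.612e+08) = 82.07 dB.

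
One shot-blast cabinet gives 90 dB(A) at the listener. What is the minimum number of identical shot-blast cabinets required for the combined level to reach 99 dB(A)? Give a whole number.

The shortfall is 99 − 90 = 9.0 dB, and N units add 10·log₁₀ N, so need 10·log₁₀ N ≥ 9.0.
N ≥ 10^(9.0/10) = 7.943, so N = 8.

8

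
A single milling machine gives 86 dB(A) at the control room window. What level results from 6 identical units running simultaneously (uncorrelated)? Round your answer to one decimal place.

N identical incoherent sources raise the level by 10·log₁₀ N.
L_total = 86 + 10·log₁₀(6) = 86 + 7.782 = 93.78 dB(A).

93.8 dB(A)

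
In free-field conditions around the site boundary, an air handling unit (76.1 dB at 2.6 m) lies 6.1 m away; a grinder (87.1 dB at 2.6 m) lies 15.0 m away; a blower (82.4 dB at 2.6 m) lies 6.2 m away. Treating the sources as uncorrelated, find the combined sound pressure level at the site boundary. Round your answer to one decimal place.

Apply inverse-square spreading to bring every level to the receiver, then sum 10^(L/10).
air handling unit: 76.1 − 20·log₁₀(6.1/2.6) = 76.1 − 7.41 = 68.69 dB.
grinder: 87.1 − 20·log₁₀(15.0/2.6) = 87.1 − 15.22 = 71.88 dB.
blower: 82.4 − 20·log₁₀(6.2/2.6) = 82.4 − 7.55 = 74.85 dB.
Σ 10^(L/10) = 5.337e+07 → L_total = 10·log₁₀(5.337e+07) = 77.27 dB.

77.3 dB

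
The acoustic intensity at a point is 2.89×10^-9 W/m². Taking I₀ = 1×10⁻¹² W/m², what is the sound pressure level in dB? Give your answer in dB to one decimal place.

34.6 dB

Dividing by I₀ shifts the exponent by 12: I/I₀ = 2.89×10^3.
L = 10·(0.4609 + 3) = 34.61 dB.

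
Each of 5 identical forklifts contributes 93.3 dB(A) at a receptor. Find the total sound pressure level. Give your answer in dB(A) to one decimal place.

With 5 equal, uncorrelated contributions the intensity is 5× that of one unit, giving a rise of 10·log₁₀ 5.
L_total = 93.3 + 10·log₁₀(5) = 93.3 + 6.990 = 100.29 dB(A).

100.3 dB(A)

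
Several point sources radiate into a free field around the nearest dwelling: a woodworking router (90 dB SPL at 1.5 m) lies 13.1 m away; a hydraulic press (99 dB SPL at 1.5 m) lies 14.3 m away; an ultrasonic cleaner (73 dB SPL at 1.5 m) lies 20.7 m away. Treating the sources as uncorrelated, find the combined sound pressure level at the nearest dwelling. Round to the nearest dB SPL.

80 dB SPL

Apply inverse-square spreading to bring every level to the receiver, then sum 10^(L/10).
woodworking router: 90 − 20·log₁₀(13.1/1.5) = 90 − 18.82 = 71.18 dB SPL.
hydraulic press: 99 − 20·log₁₀(14.3/1.5) = 99 − 19.58 = 79.42 dB SPL.
ultrasonic cleaner: 73 − 20·log₁₀(20.7/1.5) = 73 − 22.80 = 50.20 dB SPL.
Σ 10^(L/10) = 1.006e+08 → L_total = 10·log₁₀(1.006e+08) = 80.03 dB SPL.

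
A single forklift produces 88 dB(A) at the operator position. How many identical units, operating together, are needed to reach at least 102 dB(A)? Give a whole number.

N identical sources give L₁ + 10·log₁₀ N, so require 10·log₁₀ N ≥ 102 − 88 = 14.0 dB.
N ≥ 10^(14.0/10) = 25.119, so N = 26.

26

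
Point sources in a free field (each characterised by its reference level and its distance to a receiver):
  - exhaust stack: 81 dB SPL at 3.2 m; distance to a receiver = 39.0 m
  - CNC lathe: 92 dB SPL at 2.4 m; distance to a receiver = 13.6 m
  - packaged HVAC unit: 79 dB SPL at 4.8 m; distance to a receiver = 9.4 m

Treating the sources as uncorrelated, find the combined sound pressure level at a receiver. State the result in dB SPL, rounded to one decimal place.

78.5 dB SPL

Propagate each source to the receiver with L = L_ref − 20·log₁₀(r/r_ref), then add intensities.
exhaust stack: 81 − 20·log₁₀(39.0/3.2) = 81 − 21.72 = 59.28 dB SPL.
CNC lathe: 92 − 20·log₁₀(13.6/2.4) = 92 − 15.07 = 76.93 dB SPL.
packaged HVAC unit: 79 − 20·log₁₀(9.4/4.8) = 79 − 5.84 = 73.16 dB SPL.
Σ 10^(L/10) = 7.092e+07 → L_total = 10·log₁₀(7.092e+07) = 78.51 dB SPL.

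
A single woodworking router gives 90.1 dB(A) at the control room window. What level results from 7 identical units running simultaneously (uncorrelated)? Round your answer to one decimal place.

With 7 equal, uncorrelated contributions the intensity is 7× that of one unit, giving a rise of 10·log₁₀ 7.
L_total = 90.1 + 10·log₁₀(7) = 90.1 + 8.451 = 98.55 dB(A).

98.6 dB(A)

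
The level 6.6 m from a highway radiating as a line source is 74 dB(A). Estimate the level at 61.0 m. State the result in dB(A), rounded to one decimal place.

64.3 dB(A)

Cylindrical spreading from a line source gives a 10·log₁₀(r₂/r₁) drop.
L₂ = 74 − 10·log₁₀(61.0/6.6) = 74 − 9.658 = 64.34 dB(A).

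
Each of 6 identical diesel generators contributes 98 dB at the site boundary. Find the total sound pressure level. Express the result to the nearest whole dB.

106 dB

N identical incoherent sources raise the level by 10·log₁₀ N.
L_total = 98 + 10·log₁₀(6) = 98 + 7.782 = 105.78 dB.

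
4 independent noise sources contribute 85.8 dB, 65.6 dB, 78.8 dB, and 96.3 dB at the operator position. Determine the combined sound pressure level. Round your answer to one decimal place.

For uncorrelated sources the intensities add, so convert each level to linear form, sum, and take 10·log₁₀ of the total.
Σ 10^(L/10) = 10^(85.8/10) + 10^(65.6/10) + 10^(78.8/10) + 10^(96.3/10) = 4.725e+09.
L_total = 10·log₁₀(4.725e+09) = 96.74 dB.

96.7 dB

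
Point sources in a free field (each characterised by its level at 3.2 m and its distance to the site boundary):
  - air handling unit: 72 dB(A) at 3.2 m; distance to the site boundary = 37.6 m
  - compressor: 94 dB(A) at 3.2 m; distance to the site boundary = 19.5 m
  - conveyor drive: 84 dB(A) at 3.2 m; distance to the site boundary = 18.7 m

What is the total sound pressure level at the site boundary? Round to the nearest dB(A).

Apply inverse-square spreading to bring every level to the receiver, then sum 10^(L/10).
air handling unit: 72 − 20·log₁₀(37.6/3.2) = 72 − 21.40 = 50.60 dB(A).
compressor: 94 − 20·log₁₀(19.5/3.2) = 94 − 15.70 = 78.30 dB(A).
conveyor drive: 84 − 20·log₁₀(18.7/3.2) = 84 − 15.33 = 68.67 dB(A).
Σ 10^(L/10) = 7.511e+07 → L_total = 10·log₁₀(7.511e+07) = 78.76 dB(A).

79 dB(A)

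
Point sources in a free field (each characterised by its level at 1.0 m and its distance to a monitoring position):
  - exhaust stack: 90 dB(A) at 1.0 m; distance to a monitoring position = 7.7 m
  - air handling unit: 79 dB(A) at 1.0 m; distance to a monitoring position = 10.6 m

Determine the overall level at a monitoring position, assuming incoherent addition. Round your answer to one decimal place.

72.4 dB(A)

Propagate each source to the receiver with L = L_ref − 20·log₁₀(r/r_ref), then add intensities.
exhaust stack: 90 − 20·log₁₀(7.7/1.0) = 90 − 17.73 = 72.27 dB(A).
air handling unit: 79 − 20·log₁₀(10.6/1.0) = 79 − 20.51 = 58.49 dB(A).
Σ 10^(L/10) = 1.757e+07 → L_total = 10·log₁₀(1.757e+07) = 72.45 dB(A).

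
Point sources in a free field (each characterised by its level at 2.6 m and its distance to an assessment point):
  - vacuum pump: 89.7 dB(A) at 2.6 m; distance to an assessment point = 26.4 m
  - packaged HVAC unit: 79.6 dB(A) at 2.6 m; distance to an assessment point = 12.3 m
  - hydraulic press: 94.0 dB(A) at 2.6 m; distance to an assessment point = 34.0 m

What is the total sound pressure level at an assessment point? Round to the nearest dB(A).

74 dB(A)

Apply inverse-square spreading to bring every level to the receiver, then sum 10^(L/10).
vacuum pump: 89.7 − 20·log₁₀(26.4/2.6) = 89.7 − 20.13 = 69.57 dB(A).
packaged HVAC unit: 79.6 − 20·log₁₀(12.3/2.6) = 79.6 − 13.50 = 66.10 dB(A).
hydraulic press: 94.0 − 20·log₁₀(34.0/2.6) = 94.0 − 22.33 = 71.67 dB(A).
Σ 10^(L/10) = 2.782e+07 → L_total = 10·log₁₀(2.782e+07) = 74.44 dB(A).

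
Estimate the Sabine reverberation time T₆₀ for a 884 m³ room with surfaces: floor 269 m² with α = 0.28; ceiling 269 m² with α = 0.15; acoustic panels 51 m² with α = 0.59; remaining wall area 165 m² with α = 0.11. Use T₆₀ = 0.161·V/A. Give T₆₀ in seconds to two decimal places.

Summing Sᵢαᵢ: 269·0.28 + 269·0.15 + 51·0.59 + 165·0.11 = 163.91 m².
T₆₀ = 0.161·V/A = 0.161·884/163.91 = 0.868 s.

0.87 s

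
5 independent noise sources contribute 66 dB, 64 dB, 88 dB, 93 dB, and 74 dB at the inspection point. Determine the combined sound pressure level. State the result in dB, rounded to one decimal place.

94.2 dB

Incoherent sources combine by intensity addition: L_total = 10·log₁₀(Σ 10^(L_i/10)).
Σ 10^(L/10) = 10^(66/10) + 10^(64/10) + 10^(88/10) + 10^(93/10) + 10^(74/10) = 2.658e+09.
L_total = 10·log₁₀(2.658e+09) = 94.25 dB.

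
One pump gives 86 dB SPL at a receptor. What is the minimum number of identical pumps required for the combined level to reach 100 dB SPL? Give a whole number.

26

N identical sources give L₁ + 10·log₁₀ N, so require 10·log₁₀ N ≥ 100 − 86 = 14.0 dB.
N ≥ 10^(14.0/10) = 25.119, so N = 26.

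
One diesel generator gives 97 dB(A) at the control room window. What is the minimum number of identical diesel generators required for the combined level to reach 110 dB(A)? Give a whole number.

20

Need L₁ + 10·log₁₀ N ≥ 110, i.e. log₁₀ N ≥ 1.30.
N ≥ 10^(13.0/10) = 19.953, so N = 20.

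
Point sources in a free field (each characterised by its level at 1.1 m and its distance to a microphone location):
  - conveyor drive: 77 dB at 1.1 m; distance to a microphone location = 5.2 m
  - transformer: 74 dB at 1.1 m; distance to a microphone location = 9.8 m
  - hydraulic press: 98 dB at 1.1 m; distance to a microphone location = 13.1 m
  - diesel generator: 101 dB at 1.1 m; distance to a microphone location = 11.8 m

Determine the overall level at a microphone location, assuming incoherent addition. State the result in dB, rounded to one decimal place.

First find each source's level at the receiver (point-source: −20·log₁₀(r/r_ref)), then combine on an intensity basis.
conveyor drive: 77 − 20·log₁₀(5.2/1.1) = 77 − 13.49 = 63.51 dB.
transformer: 74 − 20·log₁₀(9.8/1.1) = 74 − 19.00 = 55.00 dB.
hydraulic press: 98 − 20·log₁₀(13.1/1.1) = 98 − 21.52 = 76.48 dB.
diesel generator: 101 − 20·log₁₀(11.8/1.1) = 101 − 20.61 = 80.39 dB.
Σ 10^(L/10) = 1.564e+08 → L_total = 10·log₁₀(1.564e+08) = 81.94 dB.

81.9 dB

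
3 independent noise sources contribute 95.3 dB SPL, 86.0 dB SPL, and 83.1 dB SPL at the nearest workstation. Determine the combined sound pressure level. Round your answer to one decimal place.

96.0 dB SPL

Incoherent sources combine by intensity addition: L_total = 10·log₁₀(Σ 10^(L_i/10)).
Σ 10^(L/10) = 10^(95.3/10) + 10^(86.0/10) + 10^(83.1/10) = 3.991e+09.
L_total = 10·log₁₀(3.991e+09) = 96.01 dB SPL.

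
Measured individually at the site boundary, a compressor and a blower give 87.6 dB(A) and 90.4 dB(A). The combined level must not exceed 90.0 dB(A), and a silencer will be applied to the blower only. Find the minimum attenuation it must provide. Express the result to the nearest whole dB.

Everything except the blower sums to 10^(87.6/10) = 5.754e+08 in linear terms, 87.60 dB(A).
To meet 90.0 dB(A) overall, the treated blower may contribute at most 10^(90.0/10) − 5.754e+08 = 4.246e+08, i.e. 86.28 dB(A).
So the blower must be reduced from 90.4 to 86.28 dB(A): IL = 4.12 dB.

4 dB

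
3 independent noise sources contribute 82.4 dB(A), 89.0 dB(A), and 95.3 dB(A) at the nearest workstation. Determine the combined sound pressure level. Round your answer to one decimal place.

For uncorrelated sources the intensities add, so convert each level to linear form, sum, and take 10·log₁₀ of the total.
Σ 10^(L/10) = 10^(82.4/10) + 10^(89.0/10) + 10^(95.3/10) = 4.357e+09.
L_total = 10·log₁₀(4.357e+09) = 96.39 dB(A).

96.4 dB(A)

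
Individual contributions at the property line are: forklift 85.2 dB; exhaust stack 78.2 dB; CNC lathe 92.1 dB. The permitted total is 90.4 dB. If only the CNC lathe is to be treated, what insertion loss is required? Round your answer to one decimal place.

3.7 dB

Fixed contribution from the other sources: Σ 10^(L/10) = 10^(85.2/10) + 10^(78.2/10) = 3.972e+08 (85.99 dB).
To meet 90.4 dB overall, the treated CNC lathe may contribute at most 10^(90.4/10) − 3.972e+08 = 6.993e+08, i.e. 88.45 dB.
Required insertion loss = 92.1 − 88.45 = 3.65 dB.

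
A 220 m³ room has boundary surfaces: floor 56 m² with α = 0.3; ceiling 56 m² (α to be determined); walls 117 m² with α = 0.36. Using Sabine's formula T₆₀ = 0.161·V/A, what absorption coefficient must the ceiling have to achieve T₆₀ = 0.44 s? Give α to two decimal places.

0.39

From T₆₀ = 0.161·V/A, the target T₆₀ = 0.44 s needs A = 0.161·220/0.44 = 80.50 m².
Absorption from the other surfaces = 56·0.3 + 117·0.36 = 58.92 m², so the ceiling must supply 21.58 m² over 56 m².
α = 21.58/56 = 0.385.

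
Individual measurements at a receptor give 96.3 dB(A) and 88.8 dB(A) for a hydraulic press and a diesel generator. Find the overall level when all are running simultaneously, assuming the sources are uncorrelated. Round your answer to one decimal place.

For uncorrelated sources the intensities add, so convert each level to linear form, sum, and take 10·log₁₀ of the total.
Σ 10^(L/10) = 10^(96.3/10) + 10^(88.8/10) = 5.024e+09.
L_total = 10·log₁₀(5.024e+09) = 97.01 dB(A).

97.0 dB(A)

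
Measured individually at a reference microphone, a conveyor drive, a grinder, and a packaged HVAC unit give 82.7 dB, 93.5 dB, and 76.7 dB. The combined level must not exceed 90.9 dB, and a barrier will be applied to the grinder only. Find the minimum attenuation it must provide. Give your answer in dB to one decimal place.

3.5 dB

Everything except the grinder sums to 10^(82.7/10) + 10^(76.7/10) = 2.330e+08 in linear terms, 83.67 dB.
The limit corresponds to 10^(90.9/10) = 1.230e+09; subtracting the fixed part leaves 9.973e+08 for the grinder, i.e. 89.99 dB.
Required insertion loss = 93.5 − 89.99 = 3.51 dB.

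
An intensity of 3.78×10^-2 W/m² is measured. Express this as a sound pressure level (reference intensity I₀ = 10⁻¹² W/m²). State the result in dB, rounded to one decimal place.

105.8 dB

Dividing by I₀ shifts the exponent by 12: I/I₀ = 3.78×10^10.
L = 10·(0.5775 + 10) = 105.77 dB.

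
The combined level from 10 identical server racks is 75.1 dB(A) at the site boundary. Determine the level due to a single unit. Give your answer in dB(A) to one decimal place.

65.1 dB(A)

Dividing the total intensity by 10 lowers the level by 10·log₁₀ 10 = 10.000 dB: L₁ = 75.1 − 10.000.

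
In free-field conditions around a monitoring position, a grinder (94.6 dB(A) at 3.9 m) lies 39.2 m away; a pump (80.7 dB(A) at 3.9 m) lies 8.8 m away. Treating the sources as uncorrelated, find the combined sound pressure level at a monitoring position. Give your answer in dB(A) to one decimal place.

77.1 dB(A)

Apply inverse-square spreading to bring every level to the receiver, then sum 10^(L/10).
grinder: 94.6 − 20·log₁₀(39.2/3.9) = 94.6 − 20.04 = 74.56 dB(A).
pump: 80.7 − 20·log₁₀(8.8/3.9) = 80.7 − 7.07 = 73.63 dB(A).
Σ 10^(L/10) = 5.162e+07 → L_total = 10·log₁₀(5.162e+07) = 77.13 dB(A).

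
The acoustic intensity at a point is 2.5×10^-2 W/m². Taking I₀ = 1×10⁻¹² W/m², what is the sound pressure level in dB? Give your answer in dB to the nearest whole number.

104 dB

L = 10·log₁₀(I/I₀) = 10·log₁₀(2.5×10^-2/10⁻¹²) = 10·log₁₀(2.5×10^10).
L = 10·(0.3979 + 10) = 103.98 dB.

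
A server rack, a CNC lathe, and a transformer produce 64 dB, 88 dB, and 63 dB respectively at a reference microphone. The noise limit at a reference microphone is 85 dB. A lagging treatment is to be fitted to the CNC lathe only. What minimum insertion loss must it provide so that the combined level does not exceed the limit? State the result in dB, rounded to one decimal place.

3.1 dB

Everything except the CNC lathe sums to 10^(64/10) + 10^(63/10) = 4.507e+06 in linear terms, 66.54 dB.
To meet 85 dB overall, the treated CNC lathe may contribute at most 10^(85/10) − 4.507e+06 = 3.117e+08, i.e. 84.94 dB.
Required insertion loss = 88 − 84.94 = 3.06 dB.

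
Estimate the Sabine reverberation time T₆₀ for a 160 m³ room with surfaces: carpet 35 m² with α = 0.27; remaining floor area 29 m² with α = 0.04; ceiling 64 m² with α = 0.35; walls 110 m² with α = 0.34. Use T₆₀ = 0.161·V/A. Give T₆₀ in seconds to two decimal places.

0.37 s

Total absorption A = 35·0.27 + 29·0.04 + 64·0.35 + 110·0.34 = 70.41 m² sabins.
T₆₀ = 0.161 × 160 / 70.41 = 0.366 s.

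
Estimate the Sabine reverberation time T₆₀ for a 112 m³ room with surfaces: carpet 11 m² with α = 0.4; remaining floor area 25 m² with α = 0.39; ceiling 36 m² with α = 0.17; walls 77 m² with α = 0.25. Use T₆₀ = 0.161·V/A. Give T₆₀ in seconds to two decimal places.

Summing Sᵢαᵢ: 11·0.4 + 25·0.39 + 36·0.17 + 77·0.25 = 39.52 m².
T₆₀ = 0.161·V/A = 0.161·112/39.52 = 0.456 s.

0.46 s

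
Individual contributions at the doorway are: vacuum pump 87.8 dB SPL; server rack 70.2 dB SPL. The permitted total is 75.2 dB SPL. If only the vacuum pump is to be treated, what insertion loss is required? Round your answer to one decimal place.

14.3 dB

Everything except the vacuum pump sums to 10^(70.2/10) = 1.047e+07 in linear terms, 70.20 dB SPL.
To meet 75.2 dB SPL overall, the treated vacuum pump may contribute at most 10^(75.2/10) − 1.047e+07 = 2.264e+07, i.e. 73.55 dB SPL.
Required insertion loss = 87.8 − 73.55 = 14.25 dB.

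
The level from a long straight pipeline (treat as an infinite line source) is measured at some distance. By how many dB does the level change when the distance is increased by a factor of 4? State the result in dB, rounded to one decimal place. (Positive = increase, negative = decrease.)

A line source loses 3 dB per doubling of distance; generally ΔL = −10·log₁₀(r₂/r₁).
ΔL = −10·log₁₀(4) = -6.02 dB.

-6.0 dB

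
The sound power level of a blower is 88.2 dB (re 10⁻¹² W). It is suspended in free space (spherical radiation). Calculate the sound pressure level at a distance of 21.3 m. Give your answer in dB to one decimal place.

The power spreads over a sphere of area 4π·r², so L_p = L_w − 10·log₁₀(4π·r²).
4π·r² = 5701 m², 10·log₁₀ of that is 37.560 dB.
L_p = 88.2 − 37.560 = 50.64 dB.

50.6 dB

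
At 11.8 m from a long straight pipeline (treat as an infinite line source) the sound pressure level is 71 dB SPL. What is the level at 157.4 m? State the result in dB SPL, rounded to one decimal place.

59.7 dB SPL

Cylindrical spreading from a line source gives a 10·log₁₀(r₂/r₁) drop.
L₂ = 71 − 10·log₁₀(157.4/11.8) = 71 − 11.251 = 59.75 dB SPL.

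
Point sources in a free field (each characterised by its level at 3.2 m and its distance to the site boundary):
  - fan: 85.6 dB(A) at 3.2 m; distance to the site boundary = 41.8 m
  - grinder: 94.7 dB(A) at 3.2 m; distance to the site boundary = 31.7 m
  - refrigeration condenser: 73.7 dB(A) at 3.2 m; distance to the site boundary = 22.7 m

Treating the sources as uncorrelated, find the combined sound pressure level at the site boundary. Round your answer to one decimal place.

Propagate each source to the receiver with L = L_ref − 20·log₁₀(r/r_ref), then add intensities.
fan: 85.6 − 20·log₁₀(41.8/3.2) = 85.6 − 22.32 = 63.28 dB(A).
grinder: 94.7 − 20·log₁₀(31.7/3.2) = 94.7 − 19.92 = 74.78 dB(A).
refrigeration condenser: 73.7 − 20·log₁₀(22.7/3.2) = 73.7 − 17.02 = 56.68 dB(A).
Σ 10^(L/10) = 3.267e+07 → L_total = 10·log₁₀(3.267e+07) = 75.14 dB(A).

75.1 dB(A)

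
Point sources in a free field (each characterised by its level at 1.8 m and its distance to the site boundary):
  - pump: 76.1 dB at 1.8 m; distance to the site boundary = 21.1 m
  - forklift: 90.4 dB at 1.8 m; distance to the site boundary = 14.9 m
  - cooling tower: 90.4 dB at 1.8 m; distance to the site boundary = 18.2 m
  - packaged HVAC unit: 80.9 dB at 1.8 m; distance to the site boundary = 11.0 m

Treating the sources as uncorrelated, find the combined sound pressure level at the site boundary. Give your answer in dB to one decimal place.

74.8 dB

First find each source's level at the receiver (point-source: −20·log₁₀(r/r_ref)), then combine on an intensity basis.
pump: 76.1 − 20·log₁₀(21.1/1.8) = 76.1 − 21.38 = 54.72 dB.
forklift: 90.4 − 20·log₁₀(14.9/1.8) = 90.4 − 18.36 = 72.04 dB.
cooling tower: 90.4 − 20·log₁₀(18.2/1.8) = 90.4 − 20.10 = 70.30 dB.
packaged HVAC unit: 80.9 − 20·log₁₀(11.0/1.8) = 80.9 − 15.72 = 65.18 dB.
Σ 10^(L/10) = 3.032e+07 → L_total = 10·log₁₀(3.032e+07) = 74.82 dB.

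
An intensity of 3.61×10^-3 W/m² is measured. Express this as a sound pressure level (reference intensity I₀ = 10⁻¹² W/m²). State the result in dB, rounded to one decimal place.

L = 10·log₁₀(I/I₀) = 10·log₁₀(3.61×10^-3/10⁻¹²) = 10·log₁₀(3.61×10^9).
L = 10·(0.5575 + 9) = 95.58 dB.

95.6 dB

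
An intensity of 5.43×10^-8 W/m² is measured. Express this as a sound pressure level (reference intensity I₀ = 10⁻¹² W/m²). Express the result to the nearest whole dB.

Dividing by I₀ shifts the exponent by 12: I/I₀ = 5.43×10^4.
L = 10·(0.7348 + 4) = 47.35 dB.

47 dB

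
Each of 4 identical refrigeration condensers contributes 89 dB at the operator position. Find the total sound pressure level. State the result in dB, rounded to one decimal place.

L_total = L₁ + 10·log₁₀ N for N identical incoherent sources.
L_total = 89 + 10·log₁₀(4) = 89 + 6.021 = 95.02 dB.

95.0 dB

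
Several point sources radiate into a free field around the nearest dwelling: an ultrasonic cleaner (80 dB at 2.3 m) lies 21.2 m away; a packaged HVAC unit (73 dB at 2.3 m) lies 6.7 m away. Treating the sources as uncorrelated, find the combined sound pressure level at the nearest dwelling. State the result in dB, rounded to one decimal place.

Propagate each source to the receiver with L = L_ref − 20·log₁₀(r/r_ref), then add intensities.
ultrasonic cleaner: 80 − 20·log₁₀(21.2/2.3) = 80 − 19.29 = 60.71 dB.
packaged HVAC unit: 73 − 20·log₁₀(6.7/2.3) = 73 − 9.29 = 63.71 dB.
Σ 10^(L/10) = 3.528e+06 → L_total = 10·log₁₀(3.528e+06) = 65.48 dB.

65.5 dB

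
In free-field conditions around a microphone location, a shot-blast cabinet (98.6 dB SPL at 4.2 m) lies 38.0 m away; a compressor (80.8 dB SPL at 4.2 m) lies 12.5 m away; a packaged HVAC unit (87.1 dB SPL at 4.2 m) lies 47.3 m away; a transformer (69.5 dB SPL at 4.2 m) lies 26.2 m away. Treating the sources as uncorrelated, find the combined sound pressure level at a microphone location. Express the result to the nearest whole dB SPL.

80 dB SPL

Propagate each source to the receiver with L = L_ref − 20·log₁₀(r/r_ref), then add intensities.
shot-blast cabinet: 98.6 − 20·log₁₀(38.0/4.2) = 98.6 − 19.13 = 79.47 dB SPL.
compressor: 80.8 − 20·log₁₀(12.5/4.2) = 80.8 − 9.47 = 71.33 dB SPL.
packaged HVAC unit: 87.1 − 20·log₁₀(47.3/4.2) = 87.1 − 21.03 = 66.07 dB SPL.
transformer: 69.5 − 20·log₁₀(26.2/4.2) = 69.5 − 15.90 = 53.60 dB SPL.
Σ 10^(L/10) = 1.063e+08 → L_total = 10·log₁₀(1.063e+08) = 80.27 dB SPL.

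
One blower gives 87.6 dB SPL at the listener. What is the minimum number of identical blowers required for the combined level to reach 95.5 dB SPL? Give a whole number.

N identical sources give L₁ + 10·log₁₀ N, so require 10·log₁₀ N ≥ 95.5 − 87.6 = 7.9 dB.
N ≥ 10^(7.9/10) = 6.166, so N = 7.

7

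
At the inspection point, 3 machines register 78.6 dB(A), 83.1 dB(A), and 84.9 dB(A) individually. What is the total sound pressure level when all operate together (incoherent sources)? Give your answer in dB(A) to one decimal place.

Incoherent sources combine by intensity addition: L_total = 10·log₁₀(Σ 10^(L_i/10)).
Σ 10^(L/10) = 10^(78.6/10) + 10^(83.1/10) + 10^(84.9/10) = 5.856e+08.
L_total = 10·log₁₀(5.856e+08) = 87.68 dB(A).

87.7 dB(A)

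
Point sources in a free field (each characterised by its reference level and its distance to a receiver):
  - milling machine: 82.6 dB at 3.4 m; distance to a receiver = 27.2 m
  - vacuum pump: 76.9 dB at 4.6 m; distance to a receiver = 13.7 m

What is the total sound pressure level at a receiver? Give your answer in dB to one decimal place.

69.2 dB

First find each source's level at the receiver (point-source: −20·log₁₀(r/r_ref)), then combine on an intensity basis.
milling machine: 82.6 − 20·log₁₀(27.2/3.4) = 82.6 − 18.06 = 64.54 dB.
vacuum pump: 76.9 − 20·log₁₀(13.7/4.6) = 76.9 − 9.48 = 67.42 dB.
Σ 10^(L/10) = 8.365e+06 → L_total = 10·log₁₀(8.365e+06) = 69.22 dB.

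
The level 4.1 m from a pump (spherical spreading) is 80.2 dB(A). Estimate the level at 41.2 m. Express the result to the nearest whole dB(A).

60 dB(A)

Spherical spreading from a point source gives a 20·log₁₀(r₂/r₁) drop.
L₂ = 80.2 − 20·log₁₀(41.2/4.1) = 80.2 − 20.042 = 60.16 dB(A).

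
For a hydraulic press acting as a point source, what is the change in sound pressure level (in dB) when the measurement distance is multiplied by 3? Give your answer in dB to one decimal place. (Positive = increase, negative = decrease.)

Point-source spreading: ΔL = −20·log₁₀(r₂/r₁).
ΔL = −20·log₁₀(3) = -9.54 dB.

-9.5 dB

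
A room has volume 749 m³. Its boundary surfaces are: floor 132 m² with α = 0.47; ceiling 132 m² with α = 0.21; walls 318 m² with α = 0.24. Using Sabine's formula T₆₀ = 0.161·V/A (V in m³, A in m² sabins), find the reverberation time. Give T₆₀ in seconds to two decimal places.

Summing Sᵢαᵢ: 132·0.47 + 132·0.21 + 318·0.24 = 166.08 m².
T₆₀ = 0.161 × 749 / 166.08 = 0.726 s.

0.73 s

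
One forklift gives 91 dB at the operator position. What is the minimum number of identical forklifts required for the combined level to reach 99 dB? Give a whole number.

N identical sources give L₁ + 10·log₁₀ N, so require 10·log₁₀ N ≥ 99 − 91 = 8.0 dB.
N ≥ 10^(8.0/10) = 6.310, so N = 7.

7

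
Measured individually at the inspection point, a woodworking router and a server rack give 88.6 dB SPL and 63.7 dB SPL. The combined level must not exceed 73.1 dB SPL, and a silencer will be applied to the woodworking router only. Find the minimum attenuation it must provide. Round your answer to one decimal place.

16.0 dB

Everything except the woodworking router sums to 10^(63.7/10) = 2.344e+06 in linear terms, 63.70 dB SPL.
The limit corresponds to 10^(73.1/10) = 2.042e+07; subtracting the fixed part leaves 1.807e+07 for the woodworking router, i.e. 72.57 dB SPL.
So the woodworking router must be reduced from 88.6 to 72.57 dB SPL: IL = 16.03 dB.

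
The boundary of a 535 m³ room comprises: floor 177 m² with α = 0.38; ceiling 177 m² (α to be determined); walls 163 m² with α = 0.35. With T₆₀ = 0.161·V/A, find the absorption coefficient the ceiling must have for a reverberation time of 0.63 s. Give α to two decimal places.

0.07

Required total absorption A = 0.161·535/0.63 = 136.72 m².
Absorption from the other surfaces = 177·0.38 + 163·0.35 = 124.31 m², so the ceiling must supply 12.41 m² over 177 m².
α = 12.41/177 = 0.070.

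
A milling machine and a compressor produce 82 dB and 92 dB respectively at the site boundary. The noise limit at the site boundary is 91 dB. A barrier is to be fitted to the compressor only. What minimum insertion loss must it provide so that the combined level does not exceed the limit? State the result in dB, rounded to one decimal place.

1.6 dB

Fixed contribution from the other source: Σ 10^(L/10) = 10^(82/10) = 1.585e+08 (82.00 dB).
To meet 91 dB overall, the treated compressor may contribute at most 10^(91/10) − 1.585e+08 = 1.100e+09, i.e. 90.42 dB.
Required insertion loss = 92 − 90.42 = 1.58 dB.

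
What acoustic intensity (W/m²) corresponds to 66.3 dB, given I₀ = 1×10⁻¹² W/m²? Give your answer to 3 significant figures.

I/I₀ = 10^(66.3/10) = 4.266e+06, so I = 4.266e+06 × 10⁻¹² W/m².

4.27e-06 W/m²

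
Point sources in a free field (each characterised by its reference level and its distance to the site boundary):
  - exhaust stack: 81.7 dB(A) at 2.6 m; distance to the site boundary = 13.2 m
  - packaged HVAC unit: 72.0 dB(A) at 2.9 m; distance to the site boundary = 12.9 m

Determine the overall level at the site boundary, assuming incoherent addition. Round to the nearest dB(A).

68 dB(A)

Apply inverse-square spreading to bring every level to the receiver, then sum 10^(L/10).
exhaust stack: 81.7 − 20·log₁₀(13.2/2.6) = 81.7 − 14.11 = 67.59 dB(A).
packaged HVAC unit: 72.0 − 20·log₁₀(12.9/2.9) = 72.0 − 12.96 = 59.04 dB(A).
Σ 10^(L/10) = 6.539e+06 → L_total = 10·log₁₀(6.539e+06) = 68.16 dB(A).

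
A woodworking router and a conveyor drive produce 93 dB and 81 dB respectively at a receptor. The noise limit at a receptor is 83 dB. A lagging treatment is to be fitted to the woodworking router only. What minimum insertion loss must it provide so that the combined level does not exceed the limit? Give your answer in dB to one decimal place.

14.3 dB

The untreated sources together contribute 10^(81/10) = 1.259e+08, i.e. 81.00 dB.
The limit corresponds to 10^(83/10) = 1.995e+08; subtracting the fixed part leaves 7.363e+07 for the woodworking router, i.e. 78.67 dB.
Required insertion loss = 93 − 78.67 = 14.33 dB.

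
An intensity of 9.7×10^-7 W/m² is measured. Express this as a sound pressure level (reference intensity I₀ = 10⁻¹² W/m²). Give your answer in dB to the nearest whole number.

60 dB

L = 10·log₁₀(I/I₀) = 10·log₁₀(9.7×10^-7/10⁻¹²) = 10·log₁₀(9.7×10^5).
L = 10·(0.9868 + 5) = 59.87 dB.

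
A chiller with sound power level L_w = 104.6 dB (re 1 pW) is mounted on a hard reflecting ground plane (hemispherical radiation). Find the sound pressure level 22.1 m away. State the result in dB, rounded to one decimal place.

The power spreads over a hemisphere of area 2π·r², so L_p = L_w − 10·log₁₀(2π·r²).
2π·r² = 3069 m², 10·log₁₀ of that is 34.870 dB.
L_p = 104.6 − 34.870 = 69.73 dB.

69.7 dB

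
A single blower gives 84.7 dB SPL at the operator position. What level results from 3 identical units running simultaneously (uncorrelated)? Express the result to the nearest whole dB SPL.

L_total = L₁ + 10·log₁₀ N for N identical incoherent sources.
L_total = 84.7 + 10·log₁₀(3) = 84.7 + 4.771 = 89.47 dB SPL.

89 dB SPL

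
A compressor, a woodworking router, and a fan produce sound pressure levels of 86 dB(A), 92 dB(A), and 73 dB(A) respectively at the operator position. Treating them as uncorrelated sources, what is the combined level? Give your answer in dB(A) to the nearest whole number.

93 dB(A)

For uncorrelated sources the intensities add, so convert each level to linear form, sum, and take 10·log₁₀ of the total.
Σ 10^(L/10) = 10^(86/10) + 10^(92/10) + 10^(73/10) = 2.003e+09.
L_total = 10·log₁₀(2.003e+09) = 93.02 dB(A).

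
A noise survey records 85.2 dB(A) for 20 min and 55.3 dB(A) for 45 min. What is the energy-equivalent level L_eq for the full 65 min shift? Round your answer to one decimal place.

80.1 dB(A)

The energy average is taken in the linear domain: L_eq = 10·log₁₀[(Σ tᵢ·10^(Lᵢ/10))/T], T = 65 min.
Σ tᵢ·10^(Lᵢ/10) = 20·10^(85.2/10) + 45·10^(55.3/10) = 6.638e+09.
L_eq = 10·log₁₀(6.638e+09/65) = 80.09 dB(A).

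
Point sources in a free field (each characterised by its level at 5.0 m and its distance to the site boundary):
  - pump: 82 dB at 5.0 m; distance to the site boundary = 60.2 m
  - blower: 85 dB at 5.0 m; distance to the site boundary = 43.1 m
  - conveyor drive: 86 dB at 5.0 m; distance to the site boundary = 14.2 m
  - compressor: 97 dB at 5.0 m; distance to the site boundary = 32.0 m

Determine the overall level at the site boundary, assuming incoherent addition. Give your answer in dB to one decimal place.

82.5 dB

First find each source's level at the receiver (point-source: −20·log₁₀(r/r_ref)), then combine on an intensity basis.
pump: 82 − 20·log₁₀(60.2/5.0) = 82 − 21.61 = 60.39 dB.
blower: 85 − 20·log₁₀(43.1/5.0) = 85 − 18.71 = 66.29 dB.
conveyor drive: 86 − 20·log₁₀(14.2/5.0) = 86 − 9.07 = 76.93 dB.
compressor: 97 − 20·log₁₀(32.0/5.0) = 97 − 16.12 = 80.88 dB.
Σ 10^(L/10) = 1.771e+08 → L_total = 10·log₁₀(1.771e+08) = 82.48 dB.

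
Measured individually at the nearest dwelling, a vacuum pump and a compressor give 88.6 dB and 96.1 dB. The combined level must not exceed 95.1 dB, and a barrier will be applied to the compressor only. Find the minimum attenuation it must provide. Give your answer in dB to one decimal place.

2.1 dB

Everything except the compressor sums to 10^(88.6/10) = 7.244e+08 in linear terms, 88.60 dB.
To meet 95.1 dB overall, the treated compressor may contribute at most 10^(95.1/10) − 7.244e+08 = 2.512e+09, i.e. 94.00 dB.
Required insertion loss = 96.1 − 94.00 = 2.10 dB.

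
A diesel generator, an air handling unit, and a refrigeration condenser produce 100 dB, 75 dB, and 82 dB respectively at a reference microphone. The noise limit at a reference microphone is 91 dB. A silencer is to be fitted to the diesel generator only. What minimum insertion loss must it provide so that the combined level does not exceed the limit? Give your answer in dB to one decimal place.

9.7 dB

Everything except the diesel generator sums to 10^(75/10) + 10^(82/10) = 1.901e+08 in linear terms, 82.79 dB.
The limit corresponds to 10^(91/10) = 1.259e+09; subtracting the fixed part leaves 1.069e+09 for the diesel generator, i.e. 90.29 dB.
So the diesel generator must be reduced from 100 to 90.29 dB: IL = 9.71 dB.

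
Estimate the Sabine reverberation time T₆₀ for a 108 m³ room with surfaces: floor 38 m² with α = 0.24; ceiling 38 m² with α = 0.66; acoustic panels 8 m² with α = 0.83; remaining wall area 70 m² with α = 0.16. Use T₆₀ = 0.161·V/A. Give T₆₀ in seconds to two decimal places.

0.33 s

Total absorption A = 38·0.24 + 38·0.66 + 8·0.83 + 70·0.16 = 52.04 m² sabins.
T₆₀ = 0.161·V/A = 0.161·108/52.04 = 0.334 s.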